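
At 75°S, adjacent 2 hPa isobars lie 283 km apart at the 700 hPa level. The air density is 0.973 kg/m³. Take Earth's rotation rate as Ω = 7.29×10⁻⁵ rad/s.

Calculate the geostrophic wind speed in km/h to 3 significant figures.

Coriolis parameter at 75°S:
f = 2Ω sin φ = 2 × 7.29×10⁻⁵ × sin 75° = 1.41×10⁻⁴ s⁻¹
Pressure gradient: |∂P/∂n| = 200 Pa / 283000 m = 7.07×10⁻⁴ Pa/m
Geostrophic balance (pressure-gradient force = Coriolis force):
V_g = (1/(fρ)) |∂P/∂n| = 7.07×10⁻⁴ / (1.41×10⁻⁴ × 0.973) = 5.16 m/s
Converting: 5.16 m/s × 3.6 = 18.6 km/h

18.6 km/h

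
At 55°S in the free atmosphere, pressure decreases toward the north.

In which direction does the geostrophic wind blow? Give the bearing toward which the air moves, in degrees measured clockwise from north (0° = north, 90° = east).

The pressure-gradient force points toward the north (bearing 000°).
Geostrophic balance: in the Southern Hemisphere the Coriolis force deflects motion to the left, so the geostrophic wind blows 90° to the left of the pressure-gradient force (low pressure on the right).
Rotating 000° by 90° counterclockwise gives 270° — the wind blows toward the west.

270°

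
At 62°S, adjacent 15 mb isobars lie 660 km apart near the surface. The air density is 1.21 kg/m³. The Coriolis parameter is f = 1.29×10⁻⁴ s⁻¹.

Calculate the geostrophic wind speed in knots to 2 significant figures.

Pressure gradient: |∂P/∂n| = 1500 Pa / 660000 m = 2.27×10⁻³ Pa/m
Geostrophic balance (pressure-gradient force = Coriolis force):
V_g = (1/(fρ)) |∂P/∂n| = 2.27×10⁻³ / (1.29×10⁻⁴ × 1.21) = 14.6 m/s
Converting: 14.6 m/s × 1.944 = 28 knots

28 knots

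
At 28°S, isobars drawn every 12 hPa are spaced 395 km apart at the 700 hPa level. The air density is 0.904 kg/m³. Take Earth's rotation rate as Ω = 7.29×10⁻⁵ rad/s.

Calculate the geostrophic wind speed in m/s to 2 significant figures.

Coriolis parameter at 28°S:
f = 2Ω sin φ = 2 × 7.29×10⁻⁵ × sin 28° = 6.84×10⁻⁵ s⁻¹
Pressure gradient: |∂P/∂n| = 1200 Pa / 395000 m = 3.04×10⁻³ Pa/m
Geostrophic balance (pressure-gradient force = Coriolis force):
V_g = (1/(fρ)) |∂P/∂n| = 3.04×10⁻³ / (6.84×10⁻⁵ × 0.904) = 49.1 m/s

49 m/s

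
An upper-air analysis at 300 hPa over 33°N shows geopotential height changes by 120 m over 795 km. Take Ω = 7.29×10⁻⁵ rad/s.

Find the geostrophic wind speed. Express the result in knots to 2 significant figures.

Coriolis parameter at 33°N:
f = 2Ω sin φ = 2 × 7.29×10⁻⁵ × sin 33° = 7.94×10⁻⁵ s⁻¹
Height gradient: |∂Z/∂n| = 120 m / 795000 m = 1.51×10⁻⁴
On a pressure surface, geostrophic balance gives V_g = (g/f)|∂Z/∂n|:
V_g = 9.81 × 1.51×10⁻⁴ / 7.94×10⁻⁵ = 18.6 m/s
Converting: 18.6 m/s × 1.944 = 36 knots

36 knots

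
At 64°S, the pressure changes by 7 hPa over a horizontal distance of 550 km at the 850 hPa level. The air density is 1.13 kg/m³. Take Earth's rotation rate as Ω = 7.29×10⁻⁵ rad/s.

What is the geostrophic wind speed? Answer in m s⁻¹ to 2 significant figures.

8.6 m s⁻¹

Coriolis parameter at 64°S:
f = 2Ω sin φ = 2 × 7.29×10⁻⁵ × sin 64° = 1.31×10⁻⁴ s⁻¹
Pressure gradient: |∂P/∂n| = 700 Pa / 550000 m = 1.27×10⁻³ Pa/m
Geostrophic balance (pressure-gradient force = Coriolis force):
V_g = (1/(fρ)) |∂P/∂n| = 1.27×10⁻³ / (1.31×10⁻⁴ × 1.13) = 8.59 m/s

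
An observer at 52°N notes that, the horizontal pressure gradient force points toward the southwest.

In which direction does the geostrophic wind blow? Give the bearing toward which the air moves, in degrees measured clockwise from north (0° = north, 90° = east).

The pressure-gradient force points toward the southwest (bearing 225°).
Geostrophic balance: in the Northern Hemisphere the Coriolis force deflects motion to the right, so the geostrophic wind blows 90° to the right of the pressure-gradient force (low pressure on the left).
Rotating 225° by 90° clockwise gives 315° — the wind blows toward the northwest.

315°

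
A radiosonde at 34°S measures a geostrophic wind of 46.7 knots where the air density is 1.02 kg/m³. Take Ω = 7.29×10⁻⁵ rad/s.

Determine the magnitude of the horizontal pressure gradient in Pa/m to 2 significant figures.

2.0×10⁻³ Pa/m

Coriolis parameter at 34°S:
f = 2Ω sin φ = 2 × 7.29×10⁻⁵ × sin 34° = 8.15×10⁻⁵ s⁻¹
Wind speed in SI: 46.7 knots = 24.0 m/s
Geostrophic balance rearranged: |∂P/∂n| = f ρ V_g
|∂P/∂n| = 8.15×10⁻⁵ × 1.02 × 24.0 = 2.00×10⁻³ Pa/m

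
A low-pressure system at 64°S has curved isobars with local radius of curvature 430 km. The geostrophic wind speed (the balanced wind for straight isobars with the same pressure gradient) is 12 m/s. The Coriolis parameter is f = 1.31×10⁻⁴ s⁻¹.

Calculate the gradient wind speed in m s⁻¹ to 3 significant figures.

Around a low, centrifugal force acts outward with Coriolis, so pressure-gradient force balances both:
(1/ρ)|∂P/∂n| = fV + V²/R  →  V² + fR·V − fR·V_g = 0
With fR = 1.31×10⁻⁴ × 430×10³ m = 56.3 m/s:
V = [−fR + √((fR)² + 4 fR V_g)]/2 = [−56.3 + √(56.3² + 4×56.3×12)]/2 = 10.2 m/s
Subgeostrophic (V < V_g = 12 m/s), as expected around a low.

10.2 m s⁻¹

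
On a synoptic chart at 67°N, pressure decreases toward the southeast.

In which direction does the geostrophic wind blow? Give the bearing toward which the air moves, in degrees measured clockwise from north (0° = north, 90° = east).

The pressure-gradient force points toward the southeast (bearing 135°).
Geostrophic balance: in the Northern Hemisphere the Coriolis force deflects motion to the right, so the geostrophic wind blows 90° to the right of the pressure-gradient force (low pressure on the left).
Rotating 135° by 90° clockwise gives 225° — the wind blows toward the southwest.

225°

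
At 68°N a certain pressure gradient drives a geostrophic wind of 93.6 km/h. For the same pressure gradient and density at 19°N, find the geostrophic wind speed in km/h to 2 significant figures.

With the same pressure gradient and density, V_g ∝ 1/f ∝ 1/sin φ.
V₂ = V₁ · sin φ₁ / sin φ₂ = 93.6 × sin 68° / sin 19°
V₂ = 93.6 × 0.9272/0.3256 = 270 km/h

270 km/h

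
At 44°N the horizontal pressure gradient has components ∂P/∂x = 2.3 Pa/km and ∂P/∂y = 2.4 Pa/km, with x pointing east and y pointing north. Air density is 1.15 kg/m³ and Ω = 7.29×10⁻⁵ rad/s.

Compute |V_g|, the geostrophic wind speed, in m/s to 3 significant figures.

28.5 m/s

Coriolis parameter at 44°N:
f = 2Ω sin φ = 2 × 7.29×10⁻⁵ × sin 44° = 1.01×10⁻⁴ s⁻¹
Component geostrophic relations (x east, y north):
u_g = −(1/(fρ)) ∂P/∂y,  v_g = (1/(fρ)) ∂P/∂x
u_g = −(2.4×10⁻³)/(1.01×10⁻⁴ × 1.15) = −20.6 m/s;  v_g = (2.3×10⁻³)/(1.01×10⁻⁴ × 1.15) = 19.7 m/s
|V_g| = √(u_g² + v_g²) = 28.5 m/s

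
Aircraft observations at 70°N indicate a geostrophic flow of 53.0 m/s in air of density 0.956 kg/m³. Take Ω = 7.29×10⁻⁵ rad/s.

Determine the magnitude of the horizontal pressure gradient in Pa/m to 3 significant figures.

Coriolis parameter at 70°N:
f = 2Ω sin φ = 2 × 7.29×10⁻⁵ × sin 70° = 1.37×10⁻⁴ s⁻¹
Geostrophic balance rearranged: |∂P/∂n| = f ρ V_g
|∂P/∂n| = 1.37×10⁻⁴ × 0.956 × 53.0 = 6.94×10⁻³ Pa/m

6.94×10⁻³ Pa/m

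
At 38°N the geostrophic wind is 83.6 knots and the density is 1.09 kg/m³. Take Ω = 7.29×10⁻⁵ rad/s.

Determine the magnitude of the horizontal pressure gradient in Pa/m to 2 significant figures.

Coriolis parameter at 38°N:
f = 2Ω sin φ = 2 × 7.29×10⁻⁵ × sin 38° = 8.98×10⁻⁵ s⁻¹
Wind speed in SI: 83.6 knots = 43.0 m/s
Geostrophic balance rearranged: |∂P/∂n| = f ρ V_g
|∂P/∂n| = 8.98×10⁻⁵ × 1.09 × 43.0 = 4.21×10⁻³ Pa/m

4.2×10⁻³ Pa/m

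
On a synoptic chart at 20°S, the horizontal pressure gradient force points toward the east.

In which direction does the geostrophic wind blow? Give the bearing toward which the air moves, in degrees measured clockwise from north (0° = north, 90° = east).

The pressure-gradient force points toward the east (bearing 090°).
Geostrophic balance: in the Southern Hemisphere the Coriolis force deflects motion to the left, so the geostrophic wind blows 90° to the left of the pressure-gradient force (low pressure on the right).
Rotating 090° by 90° counterclockwise gives 000° — the wind blows toward the north.

000°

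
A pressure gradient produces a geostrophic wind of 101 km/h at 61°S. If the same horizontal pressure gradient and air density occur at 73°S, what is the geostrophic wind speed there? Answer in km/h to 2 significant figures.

92 km/h

With the same pressure gradient and density, V_g ∝ 1/f ∝ 1/sin φ.
V₂ = V₁ · sin φ₁ / sin φ₂ = 101 × sin 61° / sin 73°
V₂ = 101 × 0.8746/0.9563 = 92 km/h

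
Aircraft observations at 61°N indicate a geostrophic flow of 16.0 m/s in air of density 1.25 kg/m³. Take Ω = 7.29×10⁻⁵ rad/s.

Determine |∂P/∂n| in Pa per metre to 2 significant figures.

Coriolis parameter at 61°N:
f = 2Ω sin φ = 2 × 7.29×10⁻⁵ × sin 61° = 1.28×10⁻⁴ s⁻¹
Geostrophic balance rearranged: |∂P/∂n| = f ρ V_g
|∂P/∂n| = 1.28×10⁻⁴ × 1.25 × 16.0 = 2.55×10⁻³ Pa/m

2.6×10⁻³ Pa/m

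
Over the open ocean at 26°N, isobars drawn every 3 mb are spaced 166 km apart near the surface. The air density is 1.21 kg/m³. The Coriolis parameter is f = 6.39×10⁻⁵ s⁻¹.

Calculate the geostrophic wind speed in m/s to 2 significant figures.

Pressure gradient: |∂P/∂n| = 300 Pa / 166000 m = 1.81×10⁻³ Pa/m
Geostrophic balance (pressure-gradient force = Coriolis force):
V_g = (1/(fρ)) |∂P/∂n| = 1.81×10⁻³ / (6.39×10⁻⁵ × 1.21) = 23.4 m/s

23 m/s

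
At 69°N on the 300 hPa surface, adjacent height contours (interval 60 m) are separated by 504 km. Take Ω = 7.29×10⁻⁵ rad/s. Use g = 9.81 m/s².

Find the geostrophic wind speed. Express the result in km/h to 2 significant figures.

31 km/h

Coriolis parameter at 69°N:
f = 2Ω sin φ = 2 × 7.29×10⁻⁵ × sin 69° = 1.36×10⁻⁴ s⁻¹
Height gradient: |∂Z/∂n| = 60 m / 504000 m = 1.19×10⁻⁴
On a pressure surface, geostrophic balance gives V_g = (g/f)|∂Z/∂n|:
V_g = 9.81 × 1.19×10⁻⁴ / 1.36×10⁻⁴ = 8.58 m/s
Converting: 8.58 m/s × 3.6 = 31 km/h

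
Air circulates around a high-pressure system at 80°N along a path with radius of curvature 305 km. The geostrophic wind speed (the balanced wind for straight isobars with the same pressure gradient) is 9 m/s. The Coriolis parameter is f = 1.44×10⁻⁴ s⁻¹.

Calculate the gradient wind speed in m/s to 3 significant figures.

12.6 m/s

Around a high, pressure-gradient force acts outward with centrifugal, so Coriolis balances both:
fV = (1/ρ)|∂P/∂n| + V²/R  →  V² − fR·V + fR·V_g = 0
With fR = 1.44×10⁻⁴ × 305×10³ m = 43.9 m/s:
V = [fR − √((fR)² − 4 fR V_g)]/2 = [43.9 − √(43.9² − 4×43.9×9)]/2 = 12.6 m/s
Supergeostrophic (V > V_g = 9 m/s), as expected around a high.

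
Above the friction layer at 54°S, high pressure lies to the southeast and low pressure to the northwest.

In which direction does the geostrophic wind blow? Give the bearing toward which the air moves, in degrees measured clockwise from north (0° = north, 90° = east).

225°

The pressure-gradient force points toward the northwest (bearing 315°).
Geostrophic balance: in the Southern Hemisphere the Coriolis force deflects motion to the left, so the geostrophic wind blows 90° to the left of the pressure-gradient force (low pressure on the right).
Rotating 315° by 90° counterclockwise gives 225° — the wind blows toward the southwest.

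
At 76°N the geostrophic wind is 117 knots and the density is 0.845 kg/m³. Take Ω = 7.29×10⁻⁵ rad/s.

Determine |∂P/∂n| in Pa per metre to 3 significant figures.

7.20×10⁻³ Pa/m

Coriolis parameter at 76°N:
f = 2Ω sin φ = 2 × 7.29×10⁻⁵ × sin 76° = 1.41×10⁻⁴ s⁻¹
Wind speed in SI: 117 knots = 60.2 m/s
Geostrophic balance rearranged: |∂P/∂n| = f ρ V_g
|∂P/∂n| = 1.41×10⁻⁴ × 0.845 × 60.2 = 7.20×10⁻³ Pa/m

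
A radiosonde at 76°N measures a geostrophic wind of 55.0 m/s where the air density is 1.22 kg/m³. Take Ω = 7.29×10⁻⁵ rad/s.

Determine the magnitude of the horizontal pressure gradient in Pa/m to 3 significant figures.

Coriolis parameter at 76°N:
f = 2Ω sin φ = 2 × 7.29×10⁻⁵ × sin 76° = 1.41×10⁻⁴ s⁻¹
Geostrophic balance rearranged: |∂P/∂n| = f ρ V_g
|∂P/∂n| = 1.41×10⁻⁴ × 1.22 × 55.0 = 9.49×10⁻³ Pa/m

9.49×10⁻³ Pa/m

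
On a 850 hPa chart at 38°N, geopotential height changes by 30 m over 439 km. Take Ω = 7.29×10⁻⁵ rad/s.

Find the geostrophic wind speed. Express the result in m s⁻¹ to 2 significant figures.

7.5 m s⁻¹

Coriolis parameter at 38°N:
f = 2Ω sin φ = 2 × 7.29×10⁻⁵ × sin 38° = 8.98×10⁻⁵ s⁻¹
Height gradient: |∂Z/∂n| = 30 m / 439000 m = 6.83×10⁻⁵
On a pressure surface, geostrophic balance gives V_g = (g/f)|∂Z/∂n|:
V_g = 9.81 × 6.83×10⁻⁵ / 8.98×10⁻⁵ = 7.47 m/s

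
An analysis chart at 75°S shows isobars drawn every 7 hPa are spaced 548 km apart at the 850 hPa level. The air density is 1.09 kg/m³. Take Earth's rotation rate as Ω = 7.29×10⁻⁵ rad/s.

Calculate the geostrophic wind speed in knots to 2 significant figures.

16 knots

Coriolis parameter at 75°S:
f = 2Ω sin φ = 2 × 7.29×10⁻⁵ × sin 75° = 1.41×10⁻⁴ s⁻¹
Pressure gradient: |∂P/∂n| = 700 Pa / 548000 m = 1.28×10⁻³ Pa/m
Geostrophic balance (pressure-gradient force = Coriolis force):
V_g = (1/(fρ)) |∂P/∂n| = 1.28×10⁻³ / (1.41×10⁻⁴ × 1.09) = 8.32 m/s
Converting: 8.32 m/s × 1.944 = 16 knots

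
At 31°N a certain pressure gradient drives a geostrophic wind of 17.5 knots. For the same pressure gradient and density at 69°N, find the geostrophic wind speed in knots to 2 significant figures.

With the same pressure gradient and density, V_g ∝ 1/f ∝ 1/sin φ.
V₂ = V₁ · sin φ₁ / sin φ₂ = 17.5 × sin 31° / sin 69°
V₂ = 17.5 × 0.5150/0.9336 = 9.7 knots

9.7 knots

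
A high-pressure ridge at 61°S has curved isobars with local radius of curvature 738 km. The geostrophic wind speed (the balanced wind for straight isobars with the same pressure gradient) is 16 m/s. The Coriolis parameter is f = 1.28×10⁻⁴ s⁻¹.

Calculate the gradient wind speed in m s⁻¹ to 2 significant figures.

Around a high, pressure-gradient force acts outward with centrifugal, so Coriolis balances both:
fV = (1/ρ)|∂P/∂n| + V²/R  →  V² − fR·V + fR·V_g = 0
With fR = 1.28×10⁻⁴ × 738×10³ m = 94.5 m/s:
V = [fR − √((fR)² − 4 fR V_g)]/2 = [94.5 − √(94.5² − 4×94.5×16)]/2 = 20.4 m/s
Supergeostrophic (V > V_g = 16 m/s), as expected around a high.

20 m s⁻¹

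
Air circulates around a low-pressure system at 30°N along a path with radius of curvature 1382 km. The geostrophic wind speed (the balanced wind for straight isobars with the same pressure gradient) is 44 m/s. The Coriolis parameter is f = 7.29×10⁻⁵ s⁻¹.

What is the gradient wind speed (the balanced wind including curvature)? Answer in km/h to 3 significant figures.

119 km/h

Around a low, centrifugal force acts outward with Coriolis, so pressure-gradient force balances both:
(1/ρ)|∂P/∂n| = fV + V²/R  →  V² + fR·V − fR·V_g = 0
With fR = 7.29×10⁻⁵ × 1382×10³ m = 101 m/s:
V = [−fR + √((fR)² + 4 fR V_g)]/2 = [−101 + √(101² + 4×101×44)]/2 = 33.1 m/s
Subgeostrophic (V < V_g = 44 m/s), as expected around a low.
Converting: 33.1 m/s × 3.6 = 119 km/h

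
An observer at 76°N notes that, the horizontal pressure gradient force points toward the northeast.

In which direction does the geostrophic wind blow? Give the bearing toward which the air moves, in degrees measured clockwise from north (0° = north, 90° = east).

135°

The pressure-gradient force points toward the northeast (bearing 045°).
Geostrophic balance: in the Northern Hemisphere the Coriolis force deflects motion to the right, so the geostrophic wind blows 90° to the right of the pressure-gradient force (low pressure on the left).
Rotating 045° by 90° clockwise gives 135° — the wind blows toward the southeast.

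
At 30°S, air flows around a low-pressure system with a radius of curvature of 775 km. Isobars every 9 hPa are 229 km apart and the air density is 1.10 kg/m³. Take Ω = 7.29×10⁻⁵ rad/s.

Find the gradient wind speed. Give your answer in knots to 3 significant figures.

Coriolis parameter at 30°S:
f = 2Ω sin φ = 2 × 7.29×10⁻⁵ × sin 30° = 7.29×10⁻⁵ s⁻¹
Pressure gradient: |∂P/∂n| = 900 Pa / 229000 m = 3.93×10⁻³ Pa/m
Geostrophic speed: V_g = |∂P/∂n|/(fρ) = 3.93×10⁻³/(7.29×10⁻⁵ × 1.10) = 49.0 m/s
Around a low, centrifugal force acts outward with Coriolis, so pressure-gradient force balances both:
(1/ρ)|∂P/∂n| = fV + V²/R  →  V² + fR·V − fR·V_g = 0
With fR = 7.29×10⁻⁵ × 775×10³ m = 56.5 m/s:
V = [−fR + √((fR)² + 4 fR V_g)]/2 = [−56.5 + √(56.5² + 4×56.5×49)]/2 = 31.5 m/s
Subgeostrophic (V < V_g = 49 m/s), as expected around a low.
Converting: 31.5 m/s × 1.944 = 61.2 knots

61.2 knots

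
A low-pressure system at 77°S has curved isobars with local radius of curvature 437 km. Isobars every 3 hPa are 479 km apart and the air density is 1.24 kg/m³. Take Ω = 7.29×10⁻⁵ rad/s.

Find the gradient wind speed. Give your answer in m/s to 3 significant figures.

Coriolis parameter at 77°S:
f = 2Ω sin φ = 2 × 7.29×10⁻⁵ × sin 77° = 1.42×10⁻⁴ s⁻¹
Pressure gradient: |∂P/∂n| = 300 Pa / 479000 m = 6.26×10⁻⁴ Pa/m
Geostrophic speed: V_g = |∂P/∂n|/(fρ) = 6.26×10⁻⁴/(1.42×10⁻⁴ × 1.24) = 3.56 m/s
Around a low, centrifugal force acts outward with Coriolis, so pressure-gradient force balances both:
(1/ρ)|∂P/∂n| = fV + V²/R  →  V² + fR·V − fR·V_g = 0
With fR = 1.42×10⁻⁴ × 437×10³ m = 62.1 m/s:
V = [−fR + √((fR)² + 4 fR V_g)]/2 = [−62.1 + √(62.1² + 4×62.1×3.56)]/2 = 3.37 m/s
Subgeostrophic (V < V_g = 3.56 m/s), as expected around a low.

3.37 m/s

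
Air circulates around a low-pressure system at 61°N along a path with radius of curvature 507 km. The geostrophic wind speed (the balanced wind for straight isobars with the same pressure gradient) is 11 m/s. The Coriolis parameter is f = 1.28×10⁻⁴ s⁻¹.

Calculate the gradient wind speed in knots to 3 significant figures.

Around a low, centrifugal force acts outward with Coriolis, so pressure-gradient force balances both:
(1/ρ)|∂P/∂n| = fV + V²/R  →  V² + fR·V − fR·V_g = 0
With fR = 1.28×10⁻⁴ × 507×10³ m = 64.9 m/s:
V = [−fR + √((fR)² + 4 fR V_g)]/2 = [−64.9 + √(64.9² + 4×64.9×11)]/2 = 9.58 m/s
Subgeostrophic (V < V_g = 11 m/s), as expected around a low.
Converting: 9.58 m/s × 1.944 = 18.6 knots

18.6 knots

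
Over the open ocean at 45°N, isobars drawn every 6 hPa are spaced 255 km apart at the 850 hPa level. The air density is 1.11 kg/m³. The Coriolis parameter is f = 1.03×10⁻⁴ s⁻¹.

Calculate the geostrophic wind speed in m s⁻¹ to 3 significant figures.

Pressure gradient: |∂P/∂n| = 600 Pa / 255000 m = 2.35×10⁻³ Pa/m
Geostrophic balance (pressure-gradient force = Coriolis force):
V_g = (1/(fρ)) |∂P/∂n| = 2.35×10⁻³ / (1.03×10⁻⁴ × 1.11) = 20.6 m/s

20.6 m s⁻¹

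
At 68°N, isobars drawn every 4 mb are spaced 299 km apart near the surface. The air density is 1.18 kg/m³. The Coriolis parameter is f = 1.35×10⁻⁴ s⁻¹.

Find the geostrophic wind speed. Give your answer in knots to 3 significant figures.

Pressure gradient: |∂P/∂n| = 400 Pa / 299000 m = 1.34×10⁻³ Pa/m
Geostrophic balance (pressure-gradient force = Coriolis force):
V_g = (1/(fρ)) |∂P/∂n| = 1.34×10⁻³ / (1.35×10⁻⁴ × 1.18) = 8.40 m/s
Converting: 8.40 m/s × 1.944 = 16.3 knots

16.3 knots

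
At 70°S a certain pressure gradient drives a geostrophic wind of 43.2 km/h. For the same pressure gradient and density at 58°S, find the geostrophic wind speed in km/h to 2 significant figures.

With the same pressure gradient and density, V_g ∝ 1/f ∝ 1/sin φ.
V₂ = V₁ · sin φ₁ / sin φ₂ = 43.2 × sin 70° / sin 58°
V₂ = 43.2 × 0.9397/0.8480 = 48 km/h

48 km/h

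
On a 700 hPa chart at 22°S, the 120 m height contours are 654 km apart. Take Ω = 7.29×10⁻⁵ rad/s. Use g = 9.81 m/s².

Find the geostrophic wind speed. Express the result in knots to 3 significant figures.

64.1 knots

Coriolis parameter at 22°S:
f = 2Ω sin φ = 2 × 7.29×10⁻⁵ × sin 22° = 5.46×10⁻⁵ s⁻¹
Height gradient: |∂Z/∂n| = 120 m / 654000 m = 1.83×10⁻⁴
On a pressure surface, geostrophic balance gives V_g = (g/f)|∂Z/∂n|:
V_g = 9.81 × 1.83×10⁻⁴ / 5.46×10⁻⁵ = 33.0 m/s
Converting: 33.0 m/s × 1.944 = 64.1 knots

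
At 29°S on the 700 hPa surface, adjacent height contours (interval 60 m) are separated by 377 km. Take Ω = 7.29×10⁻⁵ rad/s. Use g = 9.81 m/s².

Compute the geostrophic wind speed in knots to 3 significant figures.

42.9 knots

Coriolis parameter at 29°S:
f = 2Ω sin φ = 2 × 7.29×10⁻⁵ × sin 29° = 7.07×10⁻⁵ s⁻¹
Height gradient: |∂Z/∂n| = 60 m / 377000 m = 1.59×10⁻⁴
On a pressure surface, geostrophic balance gives V_g = (g/f)|∂Z/∂n|:
V_g = 9.81 × 1.59×10⁻⁴ / 7.07×10⁻⁵ = 22.1 m/s
Converting: 22.1 m/s × 1.944 = 42.9 knots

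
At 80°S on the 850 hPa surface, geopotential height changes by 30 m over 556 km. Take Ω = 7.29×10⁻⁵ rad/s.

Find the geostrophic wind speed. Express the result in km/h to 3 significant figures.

13.3 km/h

Coriolis parameter at 80°S:
f = 2Ω sin φ = 2 × 7.29×10⁻⁵ × sin 80° = 1.44×10⁻⁴ s⁻¹
Height gradient: |∂Z/∂n| = 30 m / 556000 m = 5.40×10⁻⁵
On a pressure surface, geostrophic balance gives V_g = (g/f)|∂Z/∂n|:
V_g = 9.81 × 5.40×10⁻⁵ / 1.44×10⁻⁴ = 3.69 m/s
Converting: 3.69 m/s × 3.6 = 13.3 km/h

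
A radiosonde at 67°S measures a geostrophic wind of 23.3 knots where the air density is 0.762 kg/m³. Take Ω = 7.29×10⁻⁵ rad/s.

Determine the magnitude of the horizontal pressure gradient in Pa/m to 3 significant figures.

1.23×10⁻³ Pa/m

Coriolis parameter at 67°S:
f = 2Ω sin φ = 2 × 7.29×10⁻⁵ × sin 67° = 1.34×10⁻⁴ s⁻¹
Wind speed in SI: 23.3 knots = 12.0 m/s
Geostrophic balance rearranged: |∂P/∂n| = f ρ V_g
|∂P/∂n| = 1.34×10⁻⁴ × 0.762 × 12.0 = 1.23×10⁻³ Pa/m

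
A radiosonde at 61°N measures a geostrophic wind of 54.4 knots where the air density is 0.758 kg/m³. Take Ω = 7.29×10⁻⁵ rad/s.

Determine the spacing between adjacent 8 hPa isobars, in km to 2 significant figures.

Coriolis parameter at 61°N:
f = 2Ω sin φ = 2 × 7.29×10⁻⁵ × sin 61° = 1.28×10⁻⁴ s⁻¹
Wind speed in SI: 54.4 knots = 28.0 m/s
Geostrophic balance rearranged: |∂P/∂n| = f ρ V_g
|∂P/∂n| = 1.28×10⁻⁴ × 0.758 × 28.0 = 2.71×10⁻³ Pa/m
Isobar spacing: Δn = ΔP/|∂P/∂n| = 800 Pa / 2.71×10⁻³ Pa/m = 295738 m ≈ 300 km

300 km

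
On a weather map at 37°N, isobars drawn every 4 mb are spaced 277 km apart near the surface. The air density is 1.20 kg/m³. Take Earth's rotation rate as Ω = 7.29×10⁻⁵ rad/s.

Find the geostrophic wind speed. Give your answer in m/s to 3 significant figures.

13.7 m/s

Coriolis parameter at 37°N:
f = 2Ω sin φ = 2 × 7.29×10⁻⁵ × sin 37° = 8.77×10⁻⁵ s⁻¹
Pressure gradient: |∂P/∂n| = 400 Pa / 277000 m = 1.44×10⁻³ Pa/m
Geostrophic balance (pressure-gradient force = Coriolis force):
V_g = (1/(fρ)) |∂P/∂n| = 1.44×10⁻³ / (8.77×10⁻⁵ × 1.20) = 13.7 m/s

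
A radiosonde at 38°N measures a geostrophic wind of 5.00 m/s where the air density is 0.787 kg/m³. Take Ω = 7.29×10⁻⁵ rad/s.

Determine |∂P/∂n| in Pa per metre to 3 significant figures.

Coriolis parameter at 38°N:
f = 2Ω sin φ = 2 × 7.29×10⁻⁵ × sin 38° = 8.98×10⁻⁵ s⁻¹
Geostrophic balance rearranged: |∂P/∂n| = f ρ V_g
|∂P/∂n| = 8.98×10⁻⁵ × 0.787 × 5.00 = 3.53×10⁻⁴ Pa/m

3.53×10⁻⁴ Pa/m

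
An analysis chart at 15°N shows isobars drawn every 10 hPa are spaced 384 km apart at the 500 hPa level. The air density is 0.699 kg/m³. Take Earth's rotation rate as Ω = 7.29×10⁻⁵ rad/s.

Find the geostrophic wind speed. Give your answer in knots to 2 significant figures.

190 knots

Coriolis parameter at 15°N:
f = 2Ω sin φ = 2 × 7.29×10⁻⁵ × sin 15° = 3.77×10⁻⁵ s⁻¹
Pressure gradient: |∂P/∂n| = 1000 Pa / 384000 m = 2.60×10⁻³ Pa/m
Geostrophic balance (pressure-gradient force = Coriolis force):
V_g = (1/(fρ)) |∂P/∂n| = 2.60×10⁻³ / (3.77×10⁻⁵ × 0.699) = 98.7 m/s
Converting: 98.7 m/s × 1.944 = 190 knots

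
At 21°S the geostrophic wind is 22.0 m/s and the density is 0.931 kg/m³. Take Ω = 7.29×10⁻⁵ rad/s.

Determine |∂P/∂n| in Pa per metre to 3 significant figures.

Coriolis parameter at 21°S:
f = 2Ω sin φ = 2 × 7.29×10⁻⁵ × sin 21° = 5.23×10⁻⁵ s⁻¹
Geostrophic balance rearranged: |∂P/∂n| = f ρ V_g
|∂P/∂n| = 5.23×10⁻⁵ × 0.931 × 22.0 = 1.07×10⁻³ Pa/m

1.07×10⁻³ Pa/m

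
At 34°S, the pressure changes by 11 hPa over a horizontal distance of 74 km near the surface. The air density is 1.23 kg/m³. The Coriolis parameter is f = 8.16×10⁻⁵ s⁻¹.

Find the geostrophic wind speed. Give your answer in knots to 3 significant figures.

Pressure gradient: |∂P/∂n| = 1100 Pa / 74000 m = 1.49×10⁻² Pa/m
Geostrophic balance (pressure-gradient force = Coriolis force):
V_g = (1/(fρ)) |∂P/∂n| = 1.49×10⁻² / (8.16×10⁻⁵ × 1.23) = 148 m/s
Converting: 148 m/s × 1.944 = 288 knots

288 knots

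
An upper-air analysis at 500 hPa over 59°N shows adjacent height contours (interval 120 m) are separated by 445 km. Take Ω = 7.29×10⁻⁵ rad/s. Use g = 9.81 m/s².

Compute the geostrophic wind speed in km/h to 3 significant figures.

76.2 km/h

Coriolis parameter at 59°N:
f = 2Ω sin φ = 2 × 7.29×10⁻⁵ × sin 59° = 1.25×10⁻⁴ s⁻¹
Height gradient: |∂Z/∂n| = 120 m / 445000 m = 2.70×10⁻⁴
On a pressure surface, geostrophic balance gives V_g = (g/f)|∂Z/∂n|:
V_g = 9.81 × 2.70×10⁻⁴ / 1.25×10⁻⁴ = 21.2 m/s
Converting: 21.2 m/s × 3.6 = 76.2 km/h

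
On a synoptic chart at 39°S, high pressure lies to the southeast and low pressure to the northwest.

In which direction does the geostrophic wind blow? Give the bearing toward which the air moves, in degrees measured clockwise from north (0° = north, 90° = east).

225°

The pressure-gradient force points toward the northwest (bearing 315°).
Geostrophic balance: in the Southern Hemisphere the Coriolis force deflects motion to the left, so the geostrophic wind blows 90° to the left of the pressure-gradient force (low pressure on the right).
Rotating 315° by 90° counterclockwise gives 225° — the wind blows toward the southwest.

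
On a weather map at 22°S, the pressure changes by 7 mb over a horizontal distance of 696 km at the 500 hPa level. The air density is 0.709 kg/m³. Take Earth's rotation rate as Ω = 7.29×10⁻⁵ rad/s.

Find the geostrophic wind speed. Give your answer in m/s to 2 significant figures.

26 m/s

Coriolis parameter at 22°S:
f = 2Ω sin φ = 2 × 7.29×10⁻⁵ × sin 22° = 5.46×10⁻⁵ s⁻¹
Pressure gradient: |∂P/∂n| = 700 Pa / 696000 m = 1.01×10⁻³ Pa/m
Geostrophic balance (pressure-gradient force = Coriolis force):
V_g = (1/(fρ)) |∂P/∂n| = 1.01×10⁻³ / (5.46×10⁻⁵ × 0.709) = 26.0 m/s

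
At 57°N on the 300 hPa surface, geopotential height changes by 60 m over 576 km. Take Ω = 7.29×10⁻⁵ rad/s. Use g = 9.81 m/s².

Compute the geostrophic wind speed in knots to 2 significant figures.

Coriolis parameter at 57°N:
f = 2Ω sin φ = 2 × 7.29×10⁻⁵ × sin 57° = 1.22×10⁻⁴ s⁻¹
Height gradient: |∂Z/∂n| = 60 m / 576000 m = 1.04×10⁻⁴
On a pressure surface, geostrophic balance gives V_g = (g/f)|∂Z/∂n|:
V_g = 9.81 × 1.04×10⁻⁴ / 1.22×10⁻⁴ = 8.36 m/s
Converting: 8.36 m/s × 1.944 = 16 knots

16 knots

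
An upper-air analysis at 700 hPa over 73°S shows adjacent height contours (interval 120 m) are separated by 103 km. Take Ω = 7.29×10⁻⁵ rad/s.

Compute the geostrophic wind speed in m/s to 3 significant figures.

Coriolis parameter at 73°S:
f = 2Ω sin φ = 2 × 7.29×10⁻⁵ × sin 73° = 1.39×10⁻⁴ s⁻¹
Height gradient: |∂Z/∂n| = 120 m / 103000 m = 1.17×10⁻³
On a pressure surface, geostrophic balance gives V_g = (g/f)|∂Z/∂n|:
V_g = 9.81 × 1.17×10⁻³ / 1.39×10⁻⁴ = 82.0 m/s

82.0 m/s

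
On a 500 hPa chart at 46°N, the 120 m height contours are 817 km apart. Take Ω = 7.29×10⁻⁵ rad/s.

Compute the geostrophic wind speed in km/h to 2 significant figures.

Coriolis parameter at 46°N:
f = 2Ω sin φ = 2 × 7.29×10⁻⁵ × sin 46° = 1.05×10⁻⁴ s⁻¹
Height gradient: |∂Z/∂n| = 120 m / 817000 m = 1.47×10⁻⁴
On a pressure surface, geostrophic balance gives V_g = (g/f)|∂Z/∂n|:
V_g = 9.81 × 1.47×10⁻⁴ / 1.05×10⁻⁴ = 13.7 m/s
Converting: 13.7 m/s × 3.6 = 49 km/h

49 km/h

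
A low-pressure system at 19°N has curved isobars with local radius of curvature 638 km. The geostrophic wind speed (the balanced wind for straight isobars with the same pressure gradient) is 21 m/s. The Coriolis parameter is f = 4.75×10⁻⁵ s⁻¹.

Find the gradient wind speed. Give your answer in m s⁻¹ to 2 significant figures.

Around a low, centrifugal force acts outward with Coriolis, so pressure-gradient force balances both:
(1/ρ)|∂P/∂n| = fV + V²/R  →  V² + fR·V − fR·V_g = 0
With fR = 4.75×10⁻⁵ × 638×10³ m = 30.3 m/s:
V = [−fR + √((fR)² + 4 fR V_g)]/2 = [−30.3 + √(30.3² + 4×30.3×21)]/2 = 14.3 m/s
Subgeostrophic (V < V_g = 21 m/s), as expected around a low.

14 m s⁻¹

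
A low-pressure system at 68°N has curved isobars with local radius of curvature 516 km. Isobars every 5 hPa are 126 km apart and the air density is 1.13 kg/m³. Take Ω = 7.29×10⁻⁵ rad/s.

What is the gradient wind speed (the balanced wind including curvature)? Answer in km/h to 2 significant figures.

Coriolis parameter at 68°N:
f = 2Ω sin φ = 2 × 7.29×10⁻⁵ × sin 68° = 1.35×10⁻⁴ s⁻¹
Pressure gradient: |∂P/∂n| = 500 Pa / 126000 m = 3.97×10⁻³ Pa/m
Geostrophic speed: V_g = |∂P/∂n|/(fρ) = 3.97×10⁻³/(1.35×10⁻⁴ × 1.13) = 26.0 m/s
Around a low, centrifugal force acts outward with Coriolis, so pressure-gradient force balances both:
(1/ρ)|∂P/∂n| = fV + V²/R  →  V² + fR·V − fR·V_g = 0
With fR = 1.35×10⁻⁴ × 516×10³ m = 69.8 m/s:
V = [−fR + √((fR)² + 4 fR V_g)]/2 = [−69.8 + √(69.8² + 4×69.8×26)]/2 = 20.2 m/s
Subgeostrophic (V < V_g = 26 m/s), as expected around a low.
Converting: 20.2 m/s × 3.6 = 73 km/h

73 km/h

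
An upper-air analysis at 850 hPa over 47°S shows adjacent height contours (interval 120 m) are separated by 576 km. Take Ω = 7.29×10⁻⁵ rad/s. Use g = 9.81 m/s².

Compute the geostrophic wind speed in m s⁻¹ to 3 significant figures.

Coriolis parameter at 47°S:
f = 2Ω sin φ = 2 × 7.29×10⁻⁵ × sin 47° = 1.07×10⁻⁴ s⁻¹
Height gradient: |∂Z/∂n| = 120 m / 576000 m = 2.08×10⁻⁴
On a pressure surface, geostrophic balance gives V_g = (g/f)|∂Z/∂n|:
V_g = 9.81 × 2.08×10⁻⁴ / 1.07×10⁻⁴ = 19.2 m/s

19.2 m s⁻¹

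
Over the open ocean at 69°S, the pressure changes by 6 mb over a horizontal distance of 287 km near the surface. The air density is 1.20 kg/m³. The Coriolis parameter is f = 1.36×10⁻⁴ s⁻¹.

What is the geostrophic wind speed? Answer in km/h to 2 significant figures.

Pressure gradient: |∂P/∂n| = 600 Pa / 287000 m = 2.09×10⁻³ Pa/m
Geostrophic balance (pressure-gradient force = Coriolis force):
V_g = (1/(fρ)) |∂P/∂n| = 2.09×10⁻³ / (1.36×10⁻⁴ × 1.20) = 12.8 m/s
Converting: 12.8 m/s × 3.6 = 46 km/h

46 km/h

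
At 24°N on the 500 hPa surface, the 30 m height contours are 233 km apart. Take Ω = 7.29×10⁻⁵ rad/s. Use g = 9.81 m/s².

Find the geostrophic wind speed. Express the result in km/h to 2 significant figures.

Coriolis parameter at 24°N:
f = 2Ω sin φ = 2 × 7.29×10⁻⁵ × sin 24° = 5.93×10⁻⁵ s⁻¹
Height gradient: |∂Z/∂n| = 30 m / 233000 m = 1.29×10⁻⁴
On a pressure surface, geostrophic balance gives V_g = (g/f)|∂Z/∂n|:
V_g = 9.81 × 1.29×10⁻⁴ / 5.93×10⁻⁵ = 21.3 m/s
Converting: 21.3 m/s × 3.6 = 77 km/h

77 km/h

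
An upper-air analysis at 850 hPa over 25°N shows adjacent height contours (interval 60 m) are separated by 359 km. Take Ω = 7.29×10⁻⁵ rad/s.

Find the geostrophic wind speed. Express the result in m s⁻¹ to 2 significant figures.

27 m s⁻¹

Coriolis parameter at 25°N:
f = 2Ω sin φ = 2 × 7.29×10⁻⁵ × sin 25° = 6.16×10⁻⁵ s⁻¹
Height gradient: |∂Z/∂n| = 60 m / 359000 m = 1.67×10⁻⁴
On a pressure surface, geostrophic balance gives V_g = (g/f)|∂Z/∂n|:
V_g = 9.81 × 1.67×10⁻⁴ / 6.16×10⁻⁵ = 26.6 m/s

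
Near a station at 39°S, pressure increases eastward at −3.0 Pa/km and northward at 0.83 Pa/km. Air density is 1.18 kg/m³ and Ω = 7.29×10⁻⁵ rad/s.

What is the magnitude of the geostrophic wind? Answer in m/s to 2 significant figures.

29 m/s

Coriolis parameter at 39°S:
f = 2Ω sin φ = 2 × 7.29×10⁻⁵ × sin 39° = 9.18×10⁻⁵ s⁻¹
In the Southern Hemisphere f is negative: f = −9.18×10⁻⁵ s⁻¹.
Component geostrophic relations (x east, y north):
u_g = −(1/(fρ)) ∂P/∂y,  v_g = (1/(fρ)) ∂P/∂x
u_g = −(0.83×10⁻³)/(−9.18×10⁻⁵ × 1.18) = 7.67 m/s;  v_g = (−3.0×10⁻³)/(−9.18×10⁻⁵ × 1.18) = 27.7 m/s
|V_g| = √(u_g² + v_g²) = 28.7 m/s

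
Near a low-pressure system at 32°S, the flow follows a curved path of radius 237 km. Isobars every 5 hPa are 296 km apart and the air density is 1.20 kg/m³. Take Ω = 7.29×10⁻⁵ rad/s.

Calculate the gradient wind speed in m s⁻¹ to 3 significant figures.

Coriolis parameter at 32°S:
f = 2Ω sin φ = 2 × 7.29×10⁻⁵ × sin 32° = 7.73×10⁻⁵ s⁻¹
Pressure gradient: |∂P/∂n| = 500 Pa / 296000 m = 1.69×10⁻³ Pa/m
Geostrophic speed: V_g = |∂P/∂n|/(fρ) = 1.69×10⁻³/(7.73×10⁻⁵ × 1.20) = 18.2 m/s
Around a low, centrifugal force acts outward with Coriolis, so pressure-gradient force balances both:
(1/ρ)|∂P/∂n| = fV + V²/R  →  V² + fR·V − fR·V_g = 0
With fR = 7.73×10⁻⁵ × 237×10³ m = 18.3 m/s:
V = [−fR + √((fR)² + 4 fR V_g)]/2 = [−18.3 + √(18.3² + 4×18.3×18.2)]/2 = 11.3 m/s
Subgeostrophic (V < V_g = 18.2 m/s), as expected around a low.

11.3 m s⁻¹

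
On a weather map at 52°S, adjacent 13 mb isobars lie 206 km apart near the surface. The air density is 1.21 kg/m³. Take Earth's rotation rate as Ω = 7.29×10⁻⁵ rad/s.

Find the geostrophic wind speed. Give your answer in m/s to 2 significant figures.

45 m/s

Coriolis parameter at 52°S:
f = 2Ω sin φ = 2 × 7.29×10⁻⁵ × sin 52° = 1.15×10⁻⁴ s⁻¹
Pressure gradient: |∂P/∂n| = 1300 Pa / 206000 m = 6.31×10⁻³ Pa/m
Geostrophic balance (pressure-gradient force = Coriolis force):
V_g = (1/(fρ)) |∂P/∂n| = 6.31×10⁻³ / (1.15×10⁻⁴ × 1.21) = 45.4 m/s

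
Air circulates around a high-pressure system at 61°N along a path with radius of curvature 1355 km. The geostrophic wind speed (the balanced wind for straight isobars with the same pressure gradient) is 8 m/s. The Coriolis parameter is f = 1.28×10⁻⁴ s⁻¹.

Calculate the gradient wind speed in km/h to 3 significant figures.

Around a high, pressure-gradient force acts outward with centrifugal, so Coriolis balances both:
fV = (1/ρ)|∂P/∂n| + V²/R  →  V² − fR·V + fR·V_g = 0
With fR = 1.28×10⁻⁴ × 1355×10³ m = 173 m/s:
V = [fR − √((fR)² − 4 fR V_g)]/2 = [173 − √(173² − 4×173×8)]/2 = 8.41 m/s
Supergeostrophic (V > V_g = 8 m/s), as expected around a high.
Converting: 8.41 m/s × 3.6 = 30.3 km/h

30.3 km/h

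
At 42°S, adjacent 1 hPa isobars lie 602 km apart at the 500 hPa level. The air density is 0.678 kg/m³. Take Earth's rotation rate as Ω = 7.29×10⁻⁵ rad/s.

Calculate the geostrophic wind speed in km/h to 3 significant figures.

Coriolis parameter at 42°S:
f = 2Ω sin φ = 2 × 7.29×10⁻⁵ × sin 42° = 9.76×10⁻⁵ s⁻¹
Pressure gradient: |∂P/∂n| = 100 Pa / 602000 m = 1.66×10⁻⁴ Pa/m
Geostrophic balance (pressure-gradient force = Coriolis force):
V_g = (1/(fρ)) |∂P/∂n| = 1.66×10⁻⁴ / (9.76×10⁻⁵ × 0.678) = 2.51 m/s
Converting: 2.51 m/s × 3.6 = 9.04 km/h

9.04 km/h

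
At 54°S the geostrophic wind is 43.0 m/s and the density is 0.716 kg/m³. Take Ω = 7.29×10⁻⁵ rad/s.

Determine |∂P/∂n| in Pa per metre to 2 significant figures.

3.6×10⁻³ Pa/m

Coriolis parameter at 54°S:
f = 2Ω sin φ = 2 × 7.29×10⁻⁵ × sin 54° = 1.18×10⁻⁴ s⁻¹
Geostrophic balance rearranged: |∂P/∂n| = f ρ V_g
|∂P/∂n| = 1.18×10⁻⁴ × 0.716 × 43.0 = 3.63×10⁻³ Pa/m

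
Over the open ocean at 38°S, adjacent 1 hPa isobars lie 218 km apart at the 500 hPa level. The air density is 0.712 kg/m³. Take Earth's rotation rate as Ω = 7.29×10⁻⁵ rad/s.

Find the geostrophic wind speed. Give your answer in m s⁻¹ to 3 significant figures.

Coriolis parameter at 38°S:
f = 2Ω sin φ = 2 × 7.29×10⁻⁵ × sin 38° = 8.98×10⁻⁵ s⁻¹
Pressure gradient: |∂P/∂n| = 100 Pa / 218000 m = 4.59×10⁻⁴ Pa/m
Geostrophic balance (pressure-gradient force = Coriolis force):
V_g = (1/(fρ)) |∂P/∂n| = 4.59×10⁻⁴ / (8.98×10⁻⁵ × 0.712) = 7.18 m/s

7.18 m s⁻¹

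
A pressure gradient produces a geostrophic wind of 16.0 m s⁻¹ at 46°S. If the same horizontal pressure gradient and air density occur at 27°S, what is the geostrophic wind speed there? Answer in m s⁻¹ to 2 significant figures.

25 m s⁻¹

With the same pressure gradient and density, V_g ∝ 1/f ∝ 1/sin φ.
V₂ = V₁ · sin φ₁ / sin φ₂ = 16.0 × sin 46° / sin 27°
V₂ = 16.0 × 0.7193/0.4540 = 25 m s⁻¹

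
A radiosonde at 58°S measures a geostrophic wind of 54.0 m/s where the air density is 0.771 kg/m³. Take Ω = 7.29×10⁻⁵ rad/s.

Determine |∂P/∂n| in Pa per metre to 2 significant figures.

5.1×10⁻³ Pa/m

Coriolis parameter at 58°S:
f = 2Ω sin φ = 2 × 7.29×10⁻⁵ × sin 58° = 1.24×10⁻⁴ s⁻¹
Geostrophic balance rearranged: |∂P/∂n| = f ρ V_g
|∂P/∂n| = 1.24×10⁻⁴ × 0.771 × 54.0 = 5.15×10⁻³ Pa/m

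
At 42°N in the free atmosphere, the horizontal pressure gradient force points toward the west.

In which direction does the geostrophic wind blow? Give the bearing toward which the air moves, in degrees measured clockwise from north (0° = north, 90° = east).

000°

The pressure-gradient force points toward the west (bearing 270°).
Geostrophic balance: in the Northern Hemisphere the Coriolis force deflects motion to the right, so the geostrophic wind blows 90° to the right of the pressure-gradient force (low pressure on the left).
Rotating 270° by 90° clockwise gives 000° — the wind blows toward the north.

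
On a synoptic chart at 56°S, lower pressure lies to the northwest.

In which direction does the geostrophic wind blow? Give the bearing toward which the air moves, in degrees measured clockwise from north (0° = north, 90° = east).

225°

The pressure-gradient force points toward the northwest (bearing 315°).
Geostrophic balance: in the Southern Hemisphere the Coriolis force deflects motion to the left, so the geostrophic wind blows 90° to the left of the pressure-gradient force (low pressure on the right).
Rotating 315° by 90° counterclockwise gives 225° — the wind blows toward the southwest.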